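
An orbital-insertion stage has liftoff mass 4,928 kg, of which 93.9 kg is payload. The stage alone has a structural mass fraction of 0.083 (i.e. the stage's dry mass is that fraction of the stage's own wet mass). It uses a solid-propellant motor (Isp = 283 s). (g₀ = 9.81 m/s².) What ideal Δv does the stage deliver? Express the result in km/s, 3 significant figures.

Δv ≈ 6.38 km/s

Stage wet mass = m₀ − payload = 4,928 − 93.9 = 4,834.1 kg.
Stage dry mass = ε × stage wet mass = 0.083 × 4,834.1 = 401.23 kg.
Burnout mass m_f = stage dry + payload = 401.23 + 93.9 = 495.13 kg.
v_e = Isp · g₀ = 283 × 9.81 = 2776.2 m/s.
Using Δv = v_e ln(m₀/m_f): Δv = v_e · ln(4,928/495.13) = 2776.2 × ln(9.953) = 2776.2 × 2.2979 ≈ 6379 m/s.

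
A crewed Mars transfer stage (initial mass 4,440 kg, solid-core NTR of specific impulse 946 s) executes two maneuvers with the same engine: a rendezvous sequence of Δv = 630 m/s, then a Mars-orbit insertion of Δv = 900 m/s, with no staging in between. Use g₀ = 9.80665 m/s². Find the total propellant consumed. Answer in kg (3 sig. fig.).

total propellant consumed ≈ 675 kg

v_e = Isp · g₀ = 946 × 9.80665 = 9277.1 m/s.
After the first burn: m = 4440 × exp(−630/9277.1) = 4440 × 0.93435 = 4,148.51 kg.
After the second burn: m = 4,148.51 × exp(−900/9277.1) = 4,148.51 × 0.90754 = 3,764.94 kg.
Total propellant = m₀ − m_final = 4440 − 3,764.94 = 675.06 kg.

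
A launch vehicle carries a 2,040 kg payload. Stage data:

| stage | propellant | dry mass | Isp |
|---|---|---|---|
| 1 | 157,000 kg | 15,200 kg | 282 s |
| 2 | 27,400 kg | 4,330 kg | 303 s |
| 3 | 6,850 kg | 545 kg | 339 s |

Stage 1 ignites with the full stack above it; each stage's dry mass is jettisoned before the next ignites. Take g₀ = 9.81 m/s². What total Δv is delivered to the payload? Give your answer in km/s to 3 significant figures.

Δv ≈ 11.2 km/s

Ignition mass of stage 1 = 157,000+15,200 + 27,400+4,330 + 6,850+545 + 2,040 = 213,365 kg.
Stage 1: m₀ = 213,365 kg, m_f = 213,365 − 157,000 = 56,365 kg; Δv = 282×9.81×ln(3.785) = 2766.4×1.3312 ≈ 3683 m/s.
Stage 2: m₀ = 41,165 kg, m_f = 41,165 − 27,400 = 13,765 kg; Δv = 303×9.81×ln(2.991) = 2972.4×1.0955 ≈ 3256 m/s.
Stage 3: m₀ = 9,435 kg, m_f = 9,435 − 6,850 = 2,585 kg; Δv = 339×9.81×ln(3.65) = 3325.6×1.2947 ≈ 4306 m/s.
Total Δv = 3683 + 3256 + 4306 = 11245 m/s.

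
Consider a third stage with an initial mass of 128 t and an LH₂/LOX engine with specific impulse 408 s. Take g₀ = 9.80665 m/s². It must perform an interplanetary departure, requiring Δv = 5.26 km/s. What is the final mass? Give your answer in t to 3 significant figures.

v_e = Isp · g₀ = 408 × 9.80665 = 4001.1 m/s.
Rocket equation: m₀/m_f = exp(Δv / v_e) = exp(5260 / 4001.1) = exp(1.3146) = 3.7234.
m_f = m₀ / 3.7234 = 128 / 3.7234 = 34.3772 t.

final mass ≈ 34.4 t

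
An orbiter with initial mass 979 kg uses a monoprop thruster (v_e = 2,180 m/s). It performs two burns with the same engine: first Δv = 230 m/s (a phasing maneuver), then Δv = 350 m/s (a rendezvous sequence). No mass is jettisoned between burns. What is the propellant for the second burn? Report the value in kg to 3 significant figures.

After the first burn: m = 979 × exp(−230/2180.0) = 979 × 0.89987 = 880.973 kg.
After the second burn: m = 880.973 × exp(−350/2180.0) = 880.973 × 0.85167 = 750.298 kg.
Second-burn propellant = 880.973 − 750.298 = 130.675 kg.

propellant for the second burn ≈ 131 kg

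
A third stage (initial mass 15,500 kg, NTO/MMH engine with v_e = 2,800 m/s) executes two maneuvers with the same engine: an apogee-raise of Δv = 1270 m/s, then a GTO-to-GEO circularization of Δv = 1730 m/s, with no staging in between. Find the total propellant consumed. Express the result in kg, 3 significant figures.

After the first burn: m = 15500 × exp(−1270/2800.0) = 15500 × 0.63535 = 9,847.93 kg.
After the second burn: m = 9,847.93 × exp(−1730/2800.0) = 9,847.93 × 0.53910 = 5,309.02 kg.
Total propellant = m₀ − m_final = 15500 − 5,309.02 = 10,190.98 kg.

total propellant consumed ≈ 10200 kg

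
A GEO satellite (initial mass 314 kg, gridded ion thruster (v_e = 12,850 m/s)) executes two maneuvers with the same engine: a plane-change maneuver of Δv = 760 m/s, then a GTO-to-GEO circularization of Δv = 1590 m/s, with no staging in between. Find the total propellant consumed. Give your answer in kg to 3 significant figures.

total propellant consumed ≈ 52.5 kg

After the first burn: m = 314 × exp(−760/12850.0) = 314 × 0.94257 = 295.967 kg.
After the second burn: m = 295.967 × exp(−1590/12850.0) = 295.967 × 0.88361 = 261.519 kg.
Total propellant = m₀ − m_final = 314 − 261.519 = 52.481 kg.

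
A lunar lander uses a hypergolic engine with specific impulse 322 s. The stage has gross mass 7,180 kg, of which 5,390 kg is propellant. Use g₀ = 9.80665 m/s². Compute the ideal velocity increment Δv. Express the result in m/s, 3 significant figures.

Δv ≈ 4390 m/s

v_e = Isp · g₀ = 322 × 9.80665 = 3157.7 m/s.
m_f = m₀ − m_prop = 7,180 − 5,390 = 1,790 kg.
Δv = v_e · ln(m₀/m_f) = 3157.7 × ln(4.011) = 3157.7 × 1.3891 ≈ 4386.4 m/s.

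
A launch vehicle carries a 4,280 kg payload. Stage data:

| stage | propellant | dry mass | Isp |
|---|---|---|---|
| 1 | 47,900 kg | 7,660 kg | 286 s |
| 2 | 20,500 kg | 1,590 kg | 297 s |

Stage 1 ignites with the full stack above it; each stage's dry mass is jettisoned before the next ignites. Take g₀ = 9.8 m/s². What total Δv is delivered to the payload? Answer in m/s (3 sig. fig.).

Ignition mass of stage 1 = 47,900+7,660 + 20,500+1,590 + 4,280 = 81,930 kg.
Stage 1: m₀ = 81,930 kg, m_f = 81,930 − 47,900 = 34,030 kg; Δv = 286×9.8×ln(2.408) = 2802.8×0.8786 ≈ 2463 m/s.
Stage 2: m₀ = 26,370 kg, m_f = 26,370 − 20,500 = 5,870 kg; Δv = 297×9.8×ln(4.492) = 2910.6×1.5024 ≈ 4373 m/s.
Total Δv = 2463 + 4373 = 6836 m/s.

Δv ≈ 6840 m/s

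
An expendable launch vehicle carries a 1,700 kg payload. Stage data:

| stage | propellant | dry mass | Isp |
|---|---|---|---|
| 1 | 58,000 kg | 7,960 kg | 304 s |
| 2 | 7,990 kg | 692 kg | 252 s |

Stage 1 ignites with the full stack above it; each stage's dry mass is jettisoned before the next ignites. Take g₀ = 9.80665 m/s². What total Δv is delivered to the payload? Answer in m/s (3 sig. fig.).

Δv ≈ 7880 m/s

Ignition mass of stage 1 = 58,000+7,960 + 7,990+692 + 1,700 = 76,342 kg.
Stage 1: m₀ = 76,342 kg, m_f = 76,342 − 58,000 = 18,342 kg; Δv = 304×9.80665×ln(4.162) = 2981.2×1.4260 ≈ 4251 m/s.
Stage 2: m₀ = 10,382 kg, m_f = 10,382 − 7,990 = 2,392 kg; Δv = 252×9.80665×ln(4.34) = 2471.3×1.4679 ≈ 3628 m/s.
Total Δv = 4251 + 3628 = 7879 m/s.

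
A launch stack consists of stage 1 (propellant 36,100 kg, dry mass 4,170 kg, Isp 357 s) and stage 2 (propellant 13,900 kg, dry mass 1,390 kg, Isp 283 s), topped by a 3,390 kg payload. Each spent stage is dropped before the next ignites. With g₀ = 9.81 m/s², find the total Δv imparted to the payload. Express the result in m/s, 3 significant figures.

Δv ≈ 7100 m/s

Ignition mass of stage 1 = 36,100+4,170 + 13,900+1,390 + 3,390 = 58,950 kg.
Stage 1: m₀ = 58,950 kg, m_f = 58,950 − 36,100 = 22,850 kg; Δv = 357×9.81×ln(2.58) = 3502.2×0.9477 ≈ 3319 m/s.
Stage 2: m₀ = 18,680 kg, m_f = 18,680 − 13,900 = 4,780 kg; Δv = 283×9.81×ln(3.908) = 2776.2×1.3630 ≈ 3784 m/s.
Total Δv = 3319 + 3784 = 7103 m/s.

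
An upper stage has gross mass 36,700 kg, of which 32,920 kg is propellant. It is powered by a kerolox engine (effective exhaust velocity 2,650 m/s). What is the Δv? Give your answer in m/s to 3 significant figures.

Δv ≈ 6020 m/s

m_f = m₀ − m_prop = 36,700 − 32,920 = 3,780 kg.
Rocket equation: Δv = v_e · ln(m₀/m_f) = 2650.0 × ln(9.709) = 2650.0 × 2.2731 ≈ 6023.6 m/s.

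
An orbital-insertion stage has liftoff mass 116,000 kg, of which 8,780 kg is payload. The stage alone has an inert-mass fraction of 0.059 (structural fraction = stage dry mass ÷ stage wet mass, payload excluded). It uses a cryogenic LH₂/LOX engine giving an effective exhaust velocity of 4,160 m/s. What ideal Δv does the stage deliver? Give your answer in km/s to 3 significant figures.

Stage wet mass = m₀ − payload = 116,000 − 8,780 = 107,220 kg.
Stage dry mass = ε × stage wet mass = 0.059 × 107,220 = 6,325.98 kg.
Burnout mass m_f = stage dry + payload = 6,325.98 + 8,780 = 15,105.98 kg.
Rocket equation: Δv = v_e · ln(116,000/15,105.98) = 4160.0 × ln(7.679) = 4160.0 × 2.0385 ≈ 8480 m/s.

Δv ≈ 8.48 km/s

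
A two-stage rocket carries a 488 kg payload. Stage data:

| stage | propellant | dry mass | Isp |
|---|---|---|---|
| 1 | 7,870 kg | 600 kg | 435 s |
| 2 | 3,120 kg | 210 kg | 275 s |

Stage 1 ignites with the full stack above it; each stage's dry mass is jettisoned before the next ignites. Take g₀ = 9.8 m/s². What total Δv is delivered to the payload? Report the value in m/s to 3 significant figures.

Ignition mass of stage 1 = 7,870+600 + 3,120+210 + 488 = 12,288 kg.
Stage 1: m₀ = 12,288 kg, m_f = 12,288 − 7,870 = 4,418 kg; Δv = 435×9.8×ln(2.781) = 4263.0×1.0229 ≈ 4361 m/s.
Stage 2: m₀ = 3,818 kg, m_f = 3,818 − 3,120 = 698 kg; Δv = 275×9.8×ln(5.47) = 2695.0×1.6993 ≈ 4580 m/s.
Total Δv = 4361 + 4580 = 8941 m/s.

Δv ≈ 8940 m/s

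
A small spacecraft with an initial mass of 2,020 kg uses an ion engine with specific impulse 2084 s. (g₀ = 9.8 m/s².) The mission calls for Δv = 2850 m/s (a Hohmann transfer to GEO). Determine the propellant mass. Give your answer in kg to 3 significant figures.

v_e = Isp · g₀ = 2084 × 9.8 = 20423.2 m/s.
m₀/m_f = exp(Δv / v_e) = exp(2850 / 20423.2) = exp(0.1395) = 1.1498.
m_f = 2,020 / 1.1498 = 1,756.83 kg, so propellant = m₀ − m_f = 2,020 − 1,756.83 = 263.17 kg.

propellant mass ≈ 263 kg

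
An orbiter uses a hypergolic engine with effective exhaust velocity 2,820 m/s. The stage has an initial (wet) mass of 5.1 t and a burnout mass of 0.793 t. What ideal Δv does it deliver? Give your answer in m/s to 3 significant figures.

Δv ≈ 5250 m/s

Δv = v_e · ln(m₀/m_f) = 2820.0 × ln(6.431) = 2820.0 × 1.8612 ≈ 5248.5 m/s.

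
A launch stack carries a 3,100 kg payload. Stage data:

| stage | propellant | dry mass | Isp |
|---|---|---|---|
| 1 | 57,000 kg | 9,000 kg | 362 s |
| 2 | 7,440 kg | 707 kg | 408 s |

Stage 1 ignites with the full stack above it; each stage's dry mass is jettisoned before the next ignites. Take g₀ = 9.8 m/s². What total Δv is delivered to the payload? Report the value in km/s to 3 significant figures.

Ignition mass of stage 1 = 57,000+9,000 + 7,440+707 + 3,100 = 77,247 kg.
Stage 1: m₀ = 77,247 kg, m_f = 77,247 − 57,000 = 20,247 kg; Δv = 362×9.8×ln(3.815) = 3547.6×1.3390 ≈ 4750 m/s.
Stage 2: m₀ = 11,247 kg, m_f = 11,247 − 7,440 = 3,807 kg; Δv = 408×9.8×ln(2.954) = 3998.4×1.0833 ≈ 4331 m/s.
Total Δv = 4750 + 4331 = 9081 m/s.

Δv ≈ 9.08 km/s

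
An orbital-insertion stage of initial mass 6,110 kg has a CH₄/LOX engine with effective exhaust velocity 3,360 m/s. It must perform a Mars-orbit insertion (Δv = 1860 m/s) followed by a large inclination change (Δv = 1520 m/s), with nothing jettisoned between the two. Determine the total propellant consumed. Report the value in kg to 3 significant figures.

After the first burn: m = 6110 × exp(−1860/3360.0) = 6110 × 0.57489 = 3,512.58 kg.
After the second burn: m = 3,512.58 × exp(−1520/3360.0) = 3,512.58 × 0.63611 = 2,234.39 kg.
Total propellant = m₀ − m_final = 6110 − 2,234.39 = 3,875.61 kg.

total propellant consumed ≈ 3880 kg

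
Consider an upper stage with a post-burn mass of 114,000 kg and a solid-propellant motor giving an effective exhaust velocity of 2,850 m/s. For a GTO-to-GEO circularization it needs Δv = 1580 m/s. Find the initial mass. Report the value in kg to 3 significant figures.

initial mass ≈ 198000 kg

Using Δv = v_e ln(m₀/m_f): m₀/m_f = exp(Δv / v_e) = exp(1580 / 2850.0) = exp(0.5544) = 1.7409.
m₀ = m_f × 1.7409 = 114,000 × 1.7409 = 198,463 kg.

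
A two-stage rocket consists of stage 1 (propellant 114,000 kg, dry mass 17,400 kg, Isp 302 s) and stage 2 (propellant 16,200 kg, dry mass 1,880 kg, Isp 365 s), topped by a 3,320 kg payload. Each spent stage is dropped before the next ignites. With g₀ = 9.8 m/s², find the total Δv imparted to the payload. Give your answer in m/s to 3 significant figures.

Δv ≈ 9120 m/s

Ignition mass of stage 1 = 114,000+17,400 + 16,200+1,880 + 3,320 = 152,800 kg.
Stage 1: m₀ = 152,800 kg, m_f = 152,800 − 114,000 = 38,800 kg; Δv = 302×9.8×ln(3.938) = 2959.6×1.3707 ≈ 4057 m/s.
Stage 2: m₀ = 21,400 kg, m_f = 21,400 − 16,200 = 5,200 kg; Δv = 365×9.8×ln(4.115) = 3577.0×1.4147 ≈ 5060 m/s.
Total Δv = 4057 + 5060 = 9117 m/s.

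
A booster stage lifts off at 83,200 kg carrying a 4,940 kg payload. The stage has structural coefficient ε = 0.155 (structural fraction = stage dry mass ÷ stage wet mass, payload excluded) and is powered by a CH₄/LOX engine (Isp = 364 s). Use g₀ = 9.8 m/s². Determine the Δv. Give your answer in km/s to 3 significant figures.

Δv ≈ 5.65 km/s

Stage wet mass = m₀ − payload = 83,200 − 4,940 = 78,260 kg.
Stage dry mass = ε × stage wet mass = 0.155 × 78,260 = 12,130.3 kg.
Burnout mass m_f = stage dry + payload = 12,130.3 + 4,940 = 17,070.3 kg.
v_e = Isp · g₀ = 364 × 9.8 = 3567.2 m/s.
Rocket equation: Δv = v_e · ln(83,200/17,070.3) = 3567.2 × ln(4.874) = 3567.2 × 1.5839 ≈ 5650 m/s.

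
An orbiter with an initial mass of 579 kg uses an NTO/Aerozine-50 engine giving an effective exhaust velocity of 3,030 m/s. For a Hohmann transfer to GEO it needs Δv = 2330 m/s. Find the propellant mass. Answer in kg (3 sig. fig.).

Rocket equation: m₀/m_f = exp(Δv / v_e) = exp(2330 / 3030.0) = exp(0.7690) = 2.1576.
m_f = 579 / 2.1576 = 268.354 kg, so propellant = m₀ − m_f = 579 − 268.354 = 310.646 kg.

propellant mass ≈ 311 kg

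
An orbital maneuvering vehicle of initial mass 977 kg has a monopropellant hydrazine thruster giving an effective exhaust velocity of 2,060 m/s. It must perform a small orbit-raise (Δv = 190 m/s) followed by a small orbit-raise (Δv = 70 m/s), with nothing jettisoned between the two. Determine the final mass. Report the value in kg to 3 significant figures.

final mass ≈ 861 kg

After the first burn: m = 977 × exp(−190/2060.0) = 977 × 0.91189 = 890.917 kg.
After the second burn: m = 890.917 × exp(−70/2060.0) = 890.917 × 0.96659 = 861.151 kg.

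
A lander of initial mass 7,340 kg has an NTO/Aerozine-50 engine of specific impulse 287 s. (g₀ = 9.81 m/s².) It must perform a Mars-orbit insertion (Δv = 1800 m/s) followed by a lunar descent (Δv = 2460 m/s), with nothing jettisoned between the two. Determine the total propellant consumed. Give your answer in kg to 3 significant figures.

total propellant consumed ≈ 5720 kg

v_e = Isp · g₀ = 287 × 9.81 = 2815.5 m/s.
After the first burn: m = 7340 × exp(−1800/2815.5) = 7340 × 0.52765 = 3,872.95 kg.
After the second burn: m = 3,872.95 × exp(−2460/2815.5) = 3,872.95 × 0.41739 = 1,616.53 kg.
Total propellant = m₀ − m_final = 7340 − 1,616.53 = 5,723.47 kg.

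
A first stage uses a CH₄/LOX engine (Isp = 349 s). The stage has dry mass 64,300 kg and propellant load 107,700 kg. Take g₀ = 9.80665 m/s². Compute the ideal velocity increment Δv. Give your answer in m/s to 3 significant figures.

Δv ≈ 3370 m/s

v_e = Isp · g₀ = 349 × 9.80665 = 3422.5 m/s.
m₀ = m_dry + m_prop = 64,300 + 107,700 = 172,000 kg.
From the ideal rocket equation, Δv = v_e · ln(m₀/m_f) = 3422.5 × ln(2.675) = 3422.5 × 0.9839 ≈ 3367.5 m/s.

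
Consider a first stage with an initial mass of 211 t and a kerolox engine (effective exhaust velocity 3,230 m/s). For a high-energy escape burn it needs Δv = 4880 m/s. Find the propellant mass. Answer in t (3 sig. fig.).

Using Δv = v_e ln(m₀/m_f): m₀/m_f = exp(Δv / v_e) = exp(4880 / 3230.0) = exp(1.5108) = 4.5305.
m_f = 211 / 4.5305 = 46.5732 t, so propellant = m₀ − m_f = 211 − 46.5732 = 164.4268 t.

propellant mass ≈ 164 t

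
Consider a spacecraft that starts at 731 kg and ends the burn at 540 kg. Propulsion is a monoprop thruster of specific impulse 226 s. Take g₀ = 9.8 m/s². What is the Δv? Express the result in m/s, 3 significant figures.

Δv ≈ 671 m/s

v_e = Isp · g₀ = 226 × 9.8 = 2214.8 m/s.
Δv = v_e · ln(m₀/m_f) = 2214.8 × ln(1.354) = 2214.8 × 0.3028 ≈ 670.7 m/s.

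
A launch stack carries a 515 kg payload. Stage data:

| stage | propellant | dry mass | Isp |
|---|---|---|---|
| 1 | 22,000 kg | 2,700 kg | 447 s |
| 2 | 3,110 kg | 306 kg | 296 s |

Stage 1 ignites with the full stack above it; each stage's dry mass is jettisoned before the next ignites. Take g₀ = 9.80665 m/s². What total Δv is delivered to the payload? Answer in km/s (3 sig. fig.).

Ignition mass of stage 1 = 22,000+2,700 + 3,110+306 + 515 = 28,631 kg.
Stage 1: m₀ = 28,631 kg, m_f = 28,631 − 22,000 = 6,631 kg; Δv = 447×9.80665×ln(4.318) = 4383.6×1.4627 ≈ 6412 m/s.
Stage 2: m₀ = 3,931 kg, m_f = 3,931 − 3,110 = 821 kg; Δv = 296×9.80665×ln(4.788) = 2902.8×1.5661 ≈ 4546 m/s.
Total Δv = 6412 + 4546 = 10958 m/s.

Δv ≈ 11.0 km/s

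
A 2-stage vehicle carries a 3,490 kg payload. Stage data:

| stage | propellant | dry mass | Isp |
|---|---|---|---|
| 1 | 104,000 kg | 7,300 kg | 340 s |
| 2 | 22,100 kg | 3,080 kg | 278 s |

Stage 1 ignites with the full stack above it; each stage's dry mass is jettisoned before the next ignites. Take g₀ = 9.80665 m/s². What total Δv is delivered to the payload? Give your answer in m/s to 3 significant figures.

Ignition mass of stage 1 = 104,000+7,300 + 22,100+3,080 + 3,490 = 139,970 kg.
Stage 1: m₀ = 139,970 kg, m_f = 139,970 − 104,000 = 35,970 kg; Δv = 340×9.80665×ln(3.891) = 3334.3×1.3587 ≈ 4530 m/s.
Stage 2: m₀ = 28,670 kg, m_f = 28,670 − 22,100 = 6,570 kg; Δv = 278×9.80665×ln(4.364) = 2726.2×1.4733 ≈ 4017 m/s.
Total Δv = 4530 + 4017 = 8547 m/s.

Δv ≈ 8550 m/s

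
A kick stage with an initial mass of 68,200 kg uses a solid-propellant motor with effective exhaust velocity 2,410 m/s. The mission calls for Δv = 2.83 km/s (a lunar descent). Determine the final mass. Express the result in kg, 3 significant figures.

final mass ≈ 21100 kg

Rocket equation: m₀/m_f = exp(Δv / v_e) = exp(2830 / 2410.0) = exp(1.1743) = 3.2358.
m_f = m₀ / 3.2358 = 68,200 / 3.2358 = 21,076.7 kg.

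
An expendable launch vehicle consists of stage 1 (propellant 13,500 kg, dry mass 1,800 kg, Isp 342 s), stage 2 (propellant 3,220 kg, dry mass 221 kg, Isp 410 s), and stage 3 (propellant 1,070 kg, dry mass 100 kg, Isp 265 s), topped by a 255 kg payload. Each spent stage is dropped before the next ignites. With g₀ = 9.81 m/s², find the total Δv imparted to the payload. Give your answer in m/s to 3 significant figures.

Ignition mass of stage 1 = 13,500+1,800 + 3,220+221 + 1,070+100 + 255 = 20,166 kg.
Stage 1: m₀ = 20,166 kg, m_f = 20,166 − 13,500 = 6,666 kg; Δv = 342×9.81×ln(3.025) = 3355.0×1.1070 ≈ 3714 m/s.
Stage 2: m₀ = 4,866 kg, m_f = 4,866 − 3,220 = 1,646 kg; Δv = 410×9.81×ln(2.956) = 4022.1×1.0839 ≈ 4360 m/s.
Stage 3: m₀ = 1,425 kg, m_f = 1,425 − 1,070 = 355 kg; Δv = 265×9.81×ln(4.014) = 2599.7×1.3898 ≈ 3613 m/s.
Total Δv = 3714 + 4360 + 3613 = 11687 m/s.

Δv ≈ 11700 m/s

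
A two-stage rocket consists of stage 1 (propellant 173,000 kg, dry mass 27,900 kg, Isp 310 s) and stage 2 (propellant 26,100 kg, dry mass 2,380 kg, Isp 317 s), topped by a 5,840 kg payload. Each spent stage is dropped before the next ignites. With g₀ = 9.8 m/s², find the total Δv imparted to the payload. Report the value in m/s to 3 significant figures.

Ignition mass of stage 1 = 173,000+27,900 + 26,100+2,380 + 5,840 = 235,220 kg.
Stage 1: m₀ = 235,220 kg, m_f = 235,220 − 173,000 = 62,220 kg; Δv = 310×9.8×ln(3.78) = 3038.0×1.3298 ≈ 4040 m/s.
Stage 2: m₀ = 34,320 kg, m_f = 34,320 − 26,100 = 8,220 kg; Δv = 317×9.8×ln(4.175) = 3106.6×1.4292 ≈ 4440 m/s.
Total Δv = 4040 + 4440 = 8480 m/s.

Δv ≈ 8480 m/s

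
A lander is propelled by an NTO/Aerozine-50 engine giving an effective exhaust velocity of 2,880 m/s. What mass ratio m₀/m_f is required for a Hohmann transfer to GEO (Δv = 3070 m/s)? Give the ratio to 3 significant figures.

m₀/m_f = exp(Δv / v_e) = exp(3070 / 2880.0) = exp(1.0660) = 2.9037.

mass ratio ≈ 2.90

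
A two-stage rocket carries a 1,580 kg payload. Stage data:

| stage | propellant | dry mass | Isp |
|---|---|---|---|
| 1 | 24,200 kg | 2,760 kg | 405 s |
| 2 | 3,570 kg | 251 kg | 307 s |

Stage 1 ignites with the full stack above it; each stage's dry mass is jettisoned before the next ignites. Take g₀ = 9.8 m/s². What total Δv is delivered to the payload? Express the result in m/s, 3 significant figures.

Δv ≈ 8720 m/s

Ignition mass of stage 1 = 24,200+2,760 + 3,570+251 + 1,580 = 32,361 kg.
Stage 1: m₀ = 32,361 kg, m_f = 32,361 − 24,200 = 8,161 kg; Δv = 405×9.8×ln(3.965) = 3969.0×1.3776 ≈ 5468 m/s.
Stage 2: m₀ = 5,401 kg, m_f = 5,401 − 3,570 = 1,831 kg; Δv = 307×9.8×ln(2.95) = 3008.6×1.0817 ≈ 3254 m/s.
Total Δv = 5468 + 3254 = 8722 m/s.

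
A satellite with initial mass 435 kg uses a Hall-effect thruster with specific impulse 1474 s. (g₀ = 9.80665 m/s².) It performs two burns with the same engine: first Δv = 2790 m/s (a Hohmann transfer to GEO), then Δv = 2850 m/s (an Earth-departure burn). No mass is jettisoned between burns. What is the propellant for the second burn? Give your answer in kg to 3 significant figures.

v_e = Isp · g₀ = 1474 × 9.80665 = 14455.0 m/s.
After the first burn: m = 435 × exp(−2790/14455.0) = 435 × 0.82447 = 358.644 kg.
After the second burn: m = 358.644 × exp(−2850/14455.0) = 358.644 × 0.82106 = 294.468 kg.
Second-burn propellant = 358.644 − 294.468 = 64.176 kg.

propellant for the second burn ≈ 64.2 kg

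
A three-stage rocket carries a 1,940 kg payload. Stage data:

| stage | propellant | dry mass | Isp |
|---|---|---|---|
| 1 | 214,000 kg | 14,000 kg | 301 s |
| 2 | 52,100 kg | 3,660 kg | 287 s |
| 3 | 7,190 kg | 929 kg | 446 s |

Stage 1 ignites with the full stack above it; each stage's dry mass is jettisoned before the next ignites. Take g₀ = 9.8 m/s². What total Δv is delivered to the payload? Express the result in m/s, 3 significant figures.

Ignition mass of stage 1 = 214,000+14,000 + 52,100+3,660 + 7,190+929 + 1,940 = 293,819 kg.
Stage 1: m₀ = 293,819 kg, m_f = 293,819 − 214,000 = 79,819 kg; Δv = 301×9.8×ln(3.681) = 2949.8×1.3032 ≈ 3844 m/s.
Stage 2: m₀ = 65,819 kg, m_f = 65,819 − 52,100 = 13,719 kg; Δv = 287×9.8×ln(4.798) = 2812.6×1.5681 ≈ 4411 m/s.
Stage 3: m₀ = 10,059 kg, m_f = 10,059 − 7,190 = 2,869 kg; Δv = 446×9.8×ln(3.506) = 4370.8×1.2545 ≈ 5483 m/s.
Total Δv = 3844 + 4411 + 5483 = 13738 m/s.

Δv ≈ 13700 m/s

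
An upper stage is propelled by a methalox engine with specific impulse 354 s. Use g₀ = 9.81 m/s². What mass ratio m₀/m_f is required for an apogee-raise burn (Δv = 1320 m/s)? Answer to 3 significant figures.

mass ratio ≈ 1.46

v_e = Isp · g₀ = 354 × 9.81 = 3472.7 m/s.
m₀/m_f = exp(Δv / v_e) = exp(1320 / 3472.7) = exp(0.3801) = 1.4624.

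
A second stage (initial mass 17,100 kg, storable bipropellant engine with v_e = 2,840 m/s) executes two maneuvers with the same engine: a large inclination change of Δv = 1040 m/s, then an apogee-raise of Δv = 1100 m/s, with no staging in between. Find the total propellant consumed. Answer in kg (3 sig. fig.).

After the first burn: m = 17100 × exp(−1040/2840.0) = 17100 × 0.69337 = 11,856.6 kg.
After the second burn: m = 11,856.6 × exp(−1100/2840.0) = 11,856.6 × 0.67887 = 8,049.09 kg.
Total propellant = m₀ − m_final = 17100 − 8,049.09 = 9,050.91 kg.

total propellant consumed ≈ 9050 kg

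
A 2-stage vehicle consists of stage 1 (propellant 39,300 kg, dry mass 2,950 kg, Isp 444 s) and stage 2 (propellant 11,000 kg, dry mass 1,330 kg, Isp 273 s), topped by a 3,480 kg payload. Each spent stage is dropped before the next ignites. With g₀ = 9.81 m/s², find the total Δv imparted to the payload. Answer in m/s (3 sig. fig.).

Ignition mass of stage 1 = 39,300+2,950 + 11,000+1,330 + 3,480 = 58,060 kg.
Stage 1: m₀ = 58,060 kg, m_f = 58,060 − 39,300 = 18,760 kg; Δv = 444×9.81×ln(3.095) = 4355.6×1.1298 ≈ 4921 m/s.
Stage 2: m₀ = 15,810 kg, m_f = 15,810 − 11,000 = 4,810 kg; Δv = 273×9.81×ln(3.287) = 2678.1×1.1899 ≈ 3187 m/s.
Total Δv = 4921 + 3187 = 8108 m/s.

Δv ≈ 8110 m/s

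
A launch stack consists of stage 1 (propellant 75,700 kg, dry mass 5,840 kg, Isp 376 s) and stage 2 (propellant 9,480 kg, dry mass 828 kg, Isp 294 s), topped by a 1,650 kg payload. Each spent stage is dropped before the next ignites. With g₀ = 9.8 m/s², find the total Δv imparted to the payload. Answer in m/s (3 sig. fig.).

Δv ≈ 10600 m/s

Ignition mass of stage 1 = 75,700+5,840 + 9,480+828 + 1,650 = 93,498 kg.
Stage 1: m₀ = 93,498 kg, m_f = 93,498 − 75,700 = 17,798 kg; Δv = 376×9.8×ln(5.253) = 3684.8×1.6589 ≈ 6113 m/s.
Stage 2: m₀ = 11,958 kg, m_f = 11,958 − 9,480 = 2,478 kg; Δv = 294×9.8×ln(4.826) = 2881.2×1.5739 ≈ 4535 m/s.
Total Δv = 6113 + 4535 = 10648 m/s.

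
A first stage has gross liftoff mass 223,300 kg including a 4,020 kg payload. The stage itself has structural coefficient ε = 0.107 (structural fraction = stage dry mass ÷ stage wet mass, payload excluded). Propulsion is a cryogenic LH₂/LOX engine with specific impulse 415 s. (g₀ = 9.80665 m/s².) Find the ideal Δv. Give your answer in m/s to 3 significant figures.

Δv ≈ 8530 m/s

Stage wet mass = m₀ − payload = 223,300 − 4,020 = 219,280 kg.
Stage dry mass = ε × stage wet mass = 0.107 × 219,280 = 23,463 kg.
Burnout mass m_f = stage dry + payload = 23,463 + 4,020 = 27,483 kg.
v_e = Isp · g₀ = 415 × 9.80665 = 4069.8 m/s.
Δv = v_e · ln(223,300/27,483) = 4069.8 × ln(8.125) = 4069.8 × 2.0949 ≈ 8526 m/s.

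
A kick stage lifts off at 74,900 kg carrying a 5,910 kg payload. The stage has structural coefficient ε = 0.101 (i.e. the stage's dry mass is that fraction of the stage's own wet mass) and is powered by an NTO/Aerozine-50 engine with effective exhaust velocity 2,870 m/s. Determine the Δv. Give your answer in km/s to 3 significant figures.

Stage wet mass = m₀ − payload = 74,900 − 5,910 = 68,990 kg.
Stage dry mass = ε × stage wet mass = 0.101 × 68,990 = 6,967.99 kg.
Burnout mass m_f = stage dry + payload = 6,967.99 + 5,910 = 12,877.99 kg.
From the ideal rocket equation, Δv = v_e · ln(74,900/12,877.99) = 2870.0 × ln(5.816) = 2870.0 × 1.7606 ≈ 5053 m/s.

Δv ≈ 5.05 km/s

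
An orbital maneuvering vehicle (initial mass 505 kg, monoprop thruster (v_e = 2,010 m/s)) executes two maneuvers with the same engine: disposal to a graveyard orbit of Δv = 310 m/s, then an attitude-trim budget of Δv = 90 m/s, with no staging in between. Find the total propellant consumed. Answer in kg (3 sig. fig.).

total propellant consumed ≈ 91.1 kg

After the first burn: m = 505 × exp(−310/2010.0) = 505 × 0.85708 = 432.825 kg.
After the second burn: m = 432.825 × exp(−90/2010.0) = 432.825 × 0.95621 = 413.872 kg.
Total propellant = m₀ − m_final = 505 − 413.872 = 91.128 kg.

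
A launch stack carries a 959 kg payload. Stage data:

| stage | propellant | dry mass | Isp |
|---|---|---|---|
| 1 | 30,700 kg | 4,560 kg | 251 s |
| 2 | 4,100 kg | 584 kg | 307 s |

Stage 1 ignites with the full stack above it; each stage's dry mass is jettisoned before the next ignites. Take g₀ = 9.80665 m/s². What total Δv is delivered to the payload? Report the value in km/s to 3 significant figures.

Ignition mass of stage 1 = 30,700+4,560 + 4,100+584 + 959 = 40,903 kg.
Stage 1: m₀ = 40,903 kg, m_f = 40,903 − 30,700 = 10,203 kg; Δv = 251×9.80665×ln(4.009) = 2461.5×1.3885 ≈ 3418 m/s.
Stage 2: m₀ = 5,643 kg, m_f = 5,643 − 4,100 = 1,543 kg; Δv = 307×9.80665×ln(3.657) = 3010.6×1.2967 ≈ 3904 m/s.
Total Δv = 3418 + 3904 = 7322 m/s.

Δv ≈ 7.32 km/s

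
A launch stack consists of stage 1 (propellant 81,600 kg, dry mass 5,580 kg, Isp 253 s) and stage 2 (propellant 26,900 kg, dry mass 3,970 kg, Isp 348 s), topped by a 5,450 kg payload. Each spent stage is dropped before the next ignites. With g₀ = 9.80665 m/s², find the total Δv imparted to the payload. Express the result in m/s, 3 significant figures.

Δv ≈ 7290 m/s

Ignition mass of stage 1 = 81,600+5,580 + 26,900+3,970 + 5,450 = 123,500 kg.
Stage 1: m₀ = 123,500 kg, m_f = 123,500 − 81,600 = 41,900 kg; Δv = 253×9.80665×ln(2.947) = 2481.1×1.0810 ≈ 2682 m/s.
Stage 2: m₀ = 36,320 kg, m_f = 36,320 − 26,900 = 9,420 kg; Δv = 348×9.80665×ln(3.856) = 3412.7×1.3495 ≈ 4606 m/s.
Total Δv = 2682 + 4606 = 7288 m/s.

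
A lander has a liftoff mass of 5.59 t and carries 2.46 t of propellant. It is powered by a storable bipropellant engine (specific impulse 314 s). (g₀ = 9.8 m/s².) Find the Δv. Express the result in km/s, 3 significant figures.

v_e = Isp · g₀ = 314 × 9.8 = 3077.2 m/s.
m_f = m₀ − m_prop = 5.59 − 2.46 = 3.13 t.
Δv = v_e · ln(m₀/m_f) = 3077.2 × ln(1.786) = 3077.2 × 0.5799 ≈ 1784.6 m/s.

Δv ≈ 1.78 km/s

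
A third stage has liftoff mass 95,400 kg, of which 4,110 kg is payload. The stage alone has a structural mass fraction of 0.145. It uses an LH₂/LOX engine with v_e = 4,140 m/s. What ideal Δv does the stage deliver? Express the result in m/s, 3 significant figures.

Stage wet mass = m₀ − payload = 95,400 − 4,110 = 91,290 kg.
Stage dry mass = ε × stage wet mass = 0.145 × 91,290 = 13,237.1 kg.
Burnout mass m_f = stage dry + payload = 13,237.1 + 4,110 = 17,347.1 kg.
Rocket equation: Δv = v_e · ln(95,400/17,347.1) = 4140.0 × ln(5.499) = 4140.0 × 1.7047 ≈ 7057 m/s.

Δv ≈ 7060 m/s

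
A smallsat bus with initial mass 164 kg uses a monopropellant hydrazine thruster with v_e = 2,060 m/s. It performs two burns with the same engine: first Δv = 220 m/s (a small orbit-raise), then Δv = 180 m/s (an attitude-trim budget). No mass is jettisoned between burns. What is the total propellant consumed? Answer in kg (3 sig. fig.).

After the first burn: m = 164 × exp(−220/2060.0) = 164 × 0.89871 = 147.388 kg.
After the second burn: m = 147.388 × exp(−180/2060.0) = 147.388 × 0.91633 = 135.056 kg.
Total propellant = m₀ − m_final = 164 − 135.056 = 28.944 kg.

total propellant consumed ≈ 28.9 kg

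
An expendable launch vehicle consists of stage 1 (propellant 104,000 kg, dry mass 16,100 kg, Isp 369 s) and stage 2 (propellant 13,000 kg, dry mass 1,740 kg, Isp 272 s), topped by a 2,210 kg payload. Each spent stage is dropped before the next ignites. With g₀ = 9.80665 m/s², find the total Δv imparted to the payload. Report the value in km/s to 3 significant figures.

Δv ≈ 9.03 km/s

Ignition mass of stage 1 = 104,000+16,100 + 13,000+1,740 + 2,210 = 137,050 kg.
Stage 1: m₀ = 137,050 kg, m_f = 137,050 − 104,000 = 33,050 kg; Δv = 369×9.80665×ln(4.147) = 3618.7×1.4223 ≈ 5147 m/s.
Stage 2: m₀ = 16,950 kg, m_f = 16,950 − 13,000 = 3,950 kg; Δv = 272×9.80665×ln(4.291) = 2667.4×1.4566 ≈ 3885 m/s.
Total Δv = 5147 + 3885 = 9032 m/s.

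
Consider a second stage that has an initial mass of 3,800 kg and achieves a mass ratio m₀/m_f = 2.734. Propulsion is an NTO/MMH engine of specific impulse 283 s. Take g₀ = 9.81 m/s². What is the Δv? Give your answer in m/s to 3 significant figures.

v_e = Isp · g₀ = 283 × 9.81 = 2776.2 m/s.
From the ideal rocket equation, Δv = v_e · ln(2.734) = 2776.2 × 1.0058 ≈ 2792.2 m/s.

Δv ≈ 2790 m/s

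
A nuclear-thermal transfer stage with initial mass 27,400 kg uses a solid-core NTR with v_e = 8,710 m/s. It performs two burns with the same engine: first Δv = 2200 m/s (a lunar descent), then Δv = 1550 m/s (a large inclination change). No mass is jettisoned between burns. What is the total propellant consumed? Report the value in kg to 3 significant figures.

total propellant consumed ≈ 9590 kg

After the first burn: m = 27400 × exp(−2200/8710.0) = 27400 × 0.77679 = 21,284 kg.
After the second burn: m = 21,284 × exp(−1550/8710.0) = 21,284 × 0.83698 = 17,814.3 kg.
Total propellant = m₀ − m_final = 27400 − 17,814.3 = 9,585.7 kg.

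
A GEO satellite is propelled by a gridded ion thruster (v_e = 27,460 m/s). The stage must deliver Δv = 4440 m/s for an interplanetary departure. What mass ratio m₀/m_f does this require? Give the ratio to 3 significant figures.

m₀/m_f = exp(Δv / v_e) = exp(4440 / 27460.0) = exp(0.1617) = 1.1755.

mass ratio ≈ 1.18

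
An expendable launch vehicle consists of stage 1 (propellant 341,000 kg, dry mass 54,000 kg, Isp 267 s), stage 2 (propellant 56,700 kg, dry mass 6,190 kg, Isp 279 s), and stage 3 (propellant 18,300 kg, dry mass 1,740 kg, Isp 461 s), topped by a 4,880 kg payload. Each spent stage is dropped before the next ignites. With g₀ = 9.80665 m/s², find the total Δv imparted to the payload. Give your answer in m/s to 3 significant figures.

Δv ≈ 12000 m/s

Ignition mass of stage 1 = 341,000+54,000 + 56,700+6,190 + 18,300+1,740 + 4,880 = 482,810 kg.
Stage 1: m₀ = 482,810 kg, m_f = 482,810 − 341,000 = 141,810 kg; Δv = 267×9.80665×ln(3.405) = 2618.4×1.2251 ≈ 3208 m/s.
Stage 2: m₀ = 87,810 kg, m_f = 87,810 − 56,700 = 31,110 kg; Δv = 279×9.80665×ln(2.823) = 2736.1×1.0376 ≈ 2839 m/s.
Stage 3: m₀ = 24,920 kg, m_f = 24,920 − 18,300 = 6,620 kg; Δv = 461×9.80665×ln(3.764) = 4520.9×1.3256 ≈ 5993 m/s.
Total Δv = 3208 + 2839 + 5993 = 12040 m/s.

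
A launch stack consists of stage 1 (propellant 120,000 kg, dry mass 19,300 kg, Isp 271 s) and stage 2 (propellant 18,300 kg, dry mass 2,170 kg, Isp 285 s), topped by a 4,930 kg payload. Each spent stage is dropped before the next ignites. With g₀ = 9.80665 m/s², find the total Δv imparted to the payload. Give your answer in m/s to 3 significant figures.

Δv ≈ 7030 m/s

Ignition mass of stage 1 = 120,000+19,300 + 18,300+2,170 + 4,930 = 164,700 kg.
Stage 1: m₀ = 164,700 kg, m_f = 164,700 − 120,000 = 44,700 kg; Δv = 271×9.80665×ln(3.685) = 2657.6×1.3042 ≈ 3466 m/s.
Stage 2: m₀ = 25,400 kg, m_f = 25,400 − 18,300 = 7,100 kg; Δv = 285×9.80665×ln(3.577) = 2794.9×1.2747 ≈ 3563 m/s.
Total Δv = 3466 + 3563 = 7029 m/s.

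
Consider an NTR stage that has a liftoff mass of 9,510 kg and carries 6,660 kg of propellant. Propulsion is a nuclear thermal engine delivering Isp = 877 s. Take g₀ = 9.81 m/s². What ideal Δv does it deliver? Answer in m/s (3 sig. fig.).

Δv ≈ 10400 m/s

v_e = Isp · g₀ = 877 × 9.81 = 8603.4 m/s.
m_f = m₀ − m_prop = 9,510 − 6,660 = 2,850 kg.
By the Tsiolkovsky rocket equation, Δv = v_e · ln(m₀/m_f) = 8603.4 × ln(3.337) = 8603.4 × 1.2050 ≈ 10367.3 m/s.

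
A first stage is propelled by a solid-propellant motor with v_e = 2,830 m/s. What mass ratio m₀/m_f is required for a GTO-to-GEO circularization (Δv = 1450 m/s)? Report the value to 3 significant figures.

m₀/m_f = exp(Δv / v_e) = exp(1450 / 2830.0) = exp(0.5124) = 1.6692.

mass ratio ≈ 1.67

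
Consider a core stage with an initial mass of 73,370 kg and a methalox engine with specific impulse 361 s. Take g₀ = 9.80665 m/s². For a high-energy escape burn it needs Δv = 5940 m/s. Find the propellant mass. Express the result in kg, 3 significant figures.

propellant mass ≈ 59700 kg

v_e = Isp · g₀ = 361 × 9.80665 = 3540.2 m/s.
Rocket equation: m₀/m_f = exp(Δv / v_e) = exp(5940 / 3540.2) = exp(1.6779) = 5.3541.
m_f = 73,370 / 5.3541 = 13,703.5 kg, so propellant = m₀ − m_f = 73,370 − 13,703.5 = 59,666.5 kg.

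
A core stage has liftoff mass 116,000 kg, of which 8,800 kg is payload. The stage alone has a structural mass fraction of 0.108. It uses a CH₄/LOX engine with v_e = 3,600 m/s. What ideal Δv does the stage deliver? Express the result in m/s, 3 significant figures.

Stage wet mass = m₀ − payload = 116,000 − 8,800 = 107,200 kg.
Stage dry mass = ε × stage wet mass = 0.108 × 107,200 = 11,577.6 kg.
Burnout mass m_f = stage dry + payload = 11,577.6 + 8,800 = 20,377.6 kg.
From the ideal rocket equation, Δv = v_e · ln(116,000/20,377.6) = 3600.0 × ln(5.693) = 3600.0 × 1.7392 ≈ 6261 m/s.

Δv ≈ 6260 m/s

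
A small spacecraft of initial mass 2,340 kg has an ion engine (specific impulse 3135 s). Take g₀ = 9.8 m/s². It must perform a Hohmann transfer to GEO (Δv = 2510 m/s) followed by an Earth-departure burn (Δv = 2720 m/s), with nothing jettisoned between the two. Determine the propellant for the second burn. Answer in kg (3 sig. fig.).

v_e = Isp · g₀ = 3135 × 9.8 = 30723.0 m/s.
After the first burn: m = 2340 × exp(−2510/30723.0) = 2340 × 0.92155 = 2,156.43 kg.
After the second burn: m = 2,156.43 × exp(−2720/30723.0) = 2,156.43 × 0.91527 = 1,973.72 kg.
Second-burn propellant = 2,156.43 − 1,973.72 = 182.71 kg.

propellant for the second burn ≈ 183 kg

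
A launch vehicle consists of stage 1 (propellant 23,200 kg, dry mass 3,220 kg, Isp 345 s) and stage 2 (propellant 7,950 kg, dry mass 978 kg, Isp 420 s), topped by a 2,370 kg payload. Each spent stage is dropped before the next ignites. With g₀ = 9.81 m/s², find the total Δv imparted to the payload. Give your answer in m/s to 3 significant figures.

Ignition mass of stage 1 = 23,200+3,220 + 7,950+978 + 2,370 = 37,718 kg.
Stage 1: m₀ = 37,718 kg, m_f = 37,718 − 23,200 = 14,518 kg; Δv = 345×9.81×ln(2.598) = 3384.5×0.9547 ≈ 3231 m/s.
Stage 2: m₀ = 11,298 kg, m_f = 11,298 − 7,950 = 3,348 kg; Δv = 420×9.81×ln(3.375) = 4120.2×1.2163 ≈ 5011 m/s.
Total Δv = 3231 + 5011 = 8242 m/s.

Δv ≈ 8240 m/s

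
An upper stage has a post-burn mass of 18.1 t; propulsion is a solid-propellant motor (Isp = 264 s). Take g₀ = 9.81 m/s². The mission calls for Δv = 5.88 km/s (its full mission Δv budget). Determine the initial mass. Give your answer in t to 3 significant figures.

v_e = Isp · g₀ = 264 × 9.81 = 2589.8 m/s.
From the ideal rocket equation, m₀/m_f = exp(Δv / v_e) = exp(5880 / 2589.8) = exp(2.2704) = 9.6834.
m₀ = m_f × 9.6834 = 18.1 × 9.6834 = 175.27 t.

initial mass ≈ 175 t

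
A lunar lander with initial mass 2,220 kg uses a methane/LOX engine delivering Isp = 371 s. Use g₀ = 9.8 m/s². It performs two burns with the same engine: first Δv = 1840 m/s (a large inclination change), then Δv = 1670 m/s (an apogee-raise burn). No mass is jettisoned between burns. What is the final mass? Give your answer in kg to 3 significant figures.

final mass ≈ 845 kg

v_e = Isp · g₀ = 371 × 9.8 = 3635.8 m/s.
After the first burn: m = 2220 × exp(−1840/3635.8) = 2220 × 0.60286 = 1,338.35 kg.
After the second burn: m = 1,338.35 × exp(−1670/3635.8) = 1,338.35 × 0.63171 = 845.449 kg.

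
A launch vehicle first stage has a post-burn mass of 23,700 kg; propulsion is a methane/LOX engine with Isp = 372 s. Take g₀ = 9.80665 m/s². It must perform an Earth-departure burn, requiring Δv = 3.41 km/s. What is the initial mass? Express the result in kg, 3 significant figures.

initial mass ≈ 60400 kg

v_e = Isp · g₀ = 372 × 9.80665 = 3648.1 m/s.
From the ideal rocket equation, m₀/m_f = exp(Δv / v_e) = exp(3410 / 3648.1) = exp(0.9347) = 2.5466.
m₀ = m_f × 2.5466 = 23,700 × 2.5466 = 60,354.4 kg.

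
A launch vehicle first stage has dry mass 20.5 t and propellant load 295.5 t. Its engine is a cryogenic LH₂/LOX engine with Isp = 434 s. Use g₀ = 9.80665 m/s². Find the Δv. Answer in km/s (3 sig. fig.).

v_e = Isp · g₀ = 434 × 9.80665 = 4256.1 m/s.
m₀ = m_dry + m_prop = 20.5 + 295.5 = 316 t.
From the ideal rocket equation, Δv = v_e · ln(m₀/m_f) = 4256.1 × ln(15.41) = 4256.1 × 2.7353 ≈ 11641.7 m/s.

Δv ≈ 11.6 km/s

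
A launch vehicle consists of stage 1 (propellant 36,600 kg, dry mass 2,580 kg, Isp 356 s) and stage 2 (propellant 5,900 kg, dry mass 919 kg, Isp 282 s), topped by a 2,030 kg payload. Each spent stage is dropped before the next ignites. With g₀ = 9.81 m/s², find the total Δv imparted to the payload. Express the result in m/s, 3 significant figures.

Ignition mass of stage 1 = 36,600+2,580 + 5,900+919 + 2,030 = 48,029 kg.
Stage 1: m₀ = 48,029 kg, m_f = 48,029 − 36,600 = 11,429 kg; Δv = 356×9.81×ln(4.202) = 3492.4×1.4357 ≈ 5014 m/s.
Stage 2: m₀ = 8,849 kg, m_f = 8,849 − 5,900 = 2,949 kg; Δv = 282×9.81×ln(3.001) = 2766.4×1.0988 ≈ 3040 m/s.
Total Δv = 5014 + 3040 = 8054 m/s.

Δv ≈ 8050 m/s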